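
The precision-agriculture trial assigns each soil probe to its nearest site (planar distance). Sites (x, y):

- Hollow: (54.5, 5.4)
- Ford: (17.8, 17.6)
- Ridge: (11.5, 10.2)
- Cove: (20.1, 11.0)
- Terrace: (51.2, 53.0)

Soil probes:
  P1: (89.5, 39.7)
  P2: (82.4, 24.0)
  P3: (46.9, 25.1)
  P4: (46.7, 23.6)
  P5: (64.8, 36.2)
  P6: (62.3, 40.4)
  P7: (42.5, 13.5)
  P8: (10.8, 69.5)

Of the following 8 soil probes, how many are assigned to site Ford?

P1 → Terrace
P2 → Hollow
P3 → Hollow
P4 → Hollow
P5 → Terrace
P6 → Terrace
P7 → Hollow
P8 → Terrace
0 of the 8 go to Ford.

0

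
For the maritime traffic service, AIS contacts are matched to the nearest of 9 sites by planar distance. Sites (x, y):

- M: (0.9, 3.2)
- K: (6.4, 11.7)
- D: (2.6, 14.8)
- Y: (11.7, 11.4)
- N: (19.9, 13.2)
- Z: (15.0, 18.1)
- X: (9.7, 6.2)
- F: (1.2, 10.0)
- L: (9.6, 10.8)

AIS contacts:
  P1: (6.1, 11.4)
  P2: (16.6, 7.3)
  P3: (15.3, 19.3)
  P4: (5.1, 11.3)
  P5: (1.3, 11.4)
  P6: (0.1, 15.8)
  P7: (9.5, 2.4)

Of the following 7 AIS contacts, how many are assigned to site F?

P1 → K
P2 → Y
P3 → Z
P4 → K
P5 → F
P6 → D
P7 → X
1 of the 7 goes to F.

1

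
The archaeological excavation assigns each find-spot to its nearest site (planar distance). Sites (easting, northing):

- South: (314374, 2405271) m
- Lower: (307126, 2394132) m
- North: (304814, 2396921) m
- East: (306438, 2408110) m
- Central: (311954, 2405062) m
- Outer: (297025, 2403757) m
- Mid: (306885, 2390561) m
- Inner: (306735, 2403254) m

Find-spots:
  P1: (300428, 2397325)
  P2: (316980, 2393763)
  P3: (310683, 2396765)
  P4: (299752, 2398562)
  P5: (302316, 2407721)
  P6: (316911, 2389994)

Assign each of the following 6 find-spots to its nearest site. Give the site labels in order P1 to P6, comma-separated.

North, Lower, Lower, North, East, Mid

P1 → North (d²=19400212.00)
P2 → Lower (d²=97237477.00)
P3 → Lower (d²=19584938.00)
P4 → North (d²=28316725.00)
P5 → East (d²=17142205.00)
P6 → Mid (d²=100842165.00)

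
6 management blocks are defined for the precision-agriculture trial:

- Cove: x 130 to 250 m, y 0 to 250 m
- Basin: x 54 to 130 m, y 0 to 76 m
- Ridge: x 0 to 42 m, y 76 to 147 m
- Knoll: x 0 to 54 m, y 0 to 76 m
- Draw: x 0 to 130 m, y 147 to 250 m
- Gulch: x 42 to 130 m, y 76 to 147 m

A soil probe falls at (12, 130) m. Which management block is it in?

Ridge

The point has x = 12 and y = 130.
Only Ridge satisfies 0 ≤ x ≤ 42 and 76 ≤ y ≤ 147.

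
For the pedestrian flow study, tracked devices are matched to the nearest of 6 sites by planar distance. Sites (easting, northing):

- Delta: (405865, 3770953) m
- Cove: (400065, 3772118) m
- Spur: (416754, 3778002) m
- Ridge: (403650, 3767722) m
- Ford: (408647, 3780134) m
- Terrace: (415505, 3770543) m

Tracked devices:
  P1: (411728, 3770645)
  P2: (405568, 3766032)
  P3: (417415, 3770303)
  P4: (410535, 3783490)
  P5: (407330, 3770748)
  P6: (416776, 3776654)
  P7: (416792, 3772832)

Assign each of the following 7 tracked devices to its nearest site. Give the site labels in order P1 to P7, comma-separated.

Terrace, Ridge, Terrace, Ford, Delta, Spur, Terrace

P1 → Terrace (d²=14276133.00)
P2 → Ridge (d²=6534824.00)
P3 → Terrace (d²=3705700.00)
P4 → Ford (d²=14827280.00)
P5 → Delta (d²=2188250.00)
P6 → Spur (d²=1817588.00)
P7 → Terrace (d²=6895890.00)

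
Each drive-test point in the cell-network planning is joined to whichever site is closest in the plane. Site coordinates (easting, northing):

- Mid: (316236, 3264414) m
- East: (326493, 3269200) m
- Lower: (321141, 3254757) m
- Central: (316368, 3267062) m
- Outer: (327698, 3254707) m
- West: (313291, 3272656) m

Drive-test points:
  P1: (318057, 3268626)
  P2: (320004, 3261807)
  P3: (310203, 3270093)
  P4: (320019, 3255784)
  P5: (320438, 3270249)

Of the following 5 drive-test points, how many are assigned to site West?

1

P1 → Central
P2 → Mid
P3 → West
P4 → Lower
P5 → Central
1 of the 5 goes to West.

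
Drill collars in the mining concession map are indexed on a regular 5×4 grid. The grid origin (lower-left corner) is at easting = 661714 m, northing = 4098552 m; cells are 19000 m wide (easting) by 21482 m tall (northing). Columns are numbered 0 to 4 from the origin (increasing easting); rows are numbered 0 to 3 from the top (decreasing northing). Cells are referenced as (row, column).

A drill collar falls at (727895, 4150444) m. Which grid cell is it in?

(1, 3)

Column index: ⌊(727895 − 661714) / 19000⌋ = ⌊3.483⌋ = 3
Row offset from origin: ⌊(4150444 − 4098552) / 21482⌋ = ⌊2.416⌋ = 2 → row 1 (counted from top)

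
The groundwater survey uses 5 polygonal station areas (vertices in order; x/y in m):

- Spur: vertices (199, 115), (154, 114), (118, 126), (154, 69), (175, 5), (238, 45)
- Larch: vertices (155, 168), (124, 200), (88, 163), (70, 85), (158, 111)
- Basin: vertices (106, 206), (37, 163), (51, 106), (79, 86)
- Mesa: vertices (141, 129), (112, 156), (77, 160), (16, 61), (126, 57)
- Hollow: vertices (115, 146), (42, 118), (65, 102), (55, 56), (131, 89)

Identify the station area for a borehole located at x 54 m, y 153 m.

Basin

Cast a ray rightward from (54, 153). For each polygon, the edges (by vertex number in listed order) whose endpoints lie on opposite sides of y = 153, where each meets that height, and whether that is right or left of the point:
Spur: no edge straddles that height → 0 crossings.
Larch: 3–4 at x≈85.7 (right), 5–1 at x≈155.8 (right) → 2 crossings.
Basin: 2–3 at x≈39.5 (left), 4–1 at x≈94.1 (right) → 1 crossing.
Mesa: 1–2 at x≈115.2 (right), 3–4 at x≈72.7 (right) → 2 crossings.
Hollow: no edge straddles that height → 0 crossings.
Only Basin has an odd count, so the point is inside Basin.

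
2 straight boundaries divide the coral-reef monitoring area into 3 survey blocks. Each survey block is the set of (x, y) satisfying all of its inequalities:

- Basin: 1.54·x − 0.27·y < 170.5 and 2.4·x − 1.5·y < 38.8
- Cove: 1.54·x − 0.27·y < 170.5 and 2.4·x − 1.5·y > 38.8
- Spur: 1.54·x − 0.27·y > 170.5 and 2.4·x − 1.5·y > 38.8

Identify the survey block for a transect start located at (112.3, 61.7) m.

1.54·112.3 − 0.27·61.7 = 156.283, which is < 170.5
2.4·112.3 − 1.5·61.7 = 176.970, which is > 38.8
This sign pattern matches Cove.

Cove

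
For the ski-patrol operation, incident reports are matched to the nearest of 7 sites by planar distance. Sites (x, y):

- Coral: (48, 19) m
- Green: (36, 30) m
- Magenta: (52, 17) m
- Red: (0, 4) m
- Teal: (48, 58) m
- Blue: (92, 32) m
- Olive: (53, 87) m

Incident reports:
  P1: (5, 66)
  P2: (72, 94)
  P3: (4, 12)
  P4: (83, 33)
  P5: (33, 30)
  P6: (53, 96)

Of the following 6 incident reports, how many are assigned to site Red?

1

P1 → Teal
P2 → Olive
P3 → Red
P4 → Blue
P5 → Green
P6 → Olive
1 of the 6 goes to Red.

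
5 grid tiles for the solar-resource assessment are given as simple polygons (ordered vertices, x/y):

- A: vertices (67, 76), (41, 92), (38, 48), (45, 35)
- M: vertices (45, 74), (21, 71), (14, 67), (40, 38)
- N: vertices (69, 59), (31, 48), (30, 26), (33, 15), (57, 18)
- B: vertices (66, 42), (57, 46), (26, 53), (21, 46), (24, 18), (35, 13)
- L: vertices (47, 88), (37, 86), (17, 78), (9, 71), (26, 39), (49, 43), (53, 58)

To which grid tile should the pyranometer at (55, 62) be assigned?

Cast a ray rightward from (55, 62). For each polygon, the edges (by vertex number in listed order) whose endpoints lie on opposite sides of y = 62, where each meets that height, and whether that is right or left of the point:
A: 2–3 at x≈39.0 (left), 4–1 at x≈59.5 (right) → 1 crossing.
M: 3–4 at x≈18.5 (left), 4–1 at x≈43.3 (left) → 0 crossings.
N: no edge straddles that height → 0 crossings.
B: no edge straddles that height → 0 crossings.
L: 4–5 at x≈13.8 (left), 7–1 at x≈52.2 (left) → 0 crossings.
Only A has an odd count, so the point is inside A.

A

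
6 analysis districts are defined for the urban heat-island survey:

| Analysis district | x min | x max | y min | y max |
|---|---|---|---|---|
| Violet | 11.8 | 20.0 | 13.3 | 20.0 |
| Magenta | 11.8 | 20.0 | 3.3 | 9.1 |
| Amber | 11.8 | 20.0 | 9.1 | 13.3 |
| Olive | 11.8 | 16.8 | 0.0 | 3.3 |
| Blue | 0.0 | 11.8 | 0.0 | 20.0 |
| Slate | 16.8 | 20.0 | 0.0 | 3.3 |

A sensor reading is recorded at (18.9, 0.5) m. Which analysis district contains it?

The point has x = 18.9 and y = 0.5.
Only Slate satisfies 16.8 ≤ x ≤ 20.0 and 0.0 ≤ y ≤ 3.3.

Slate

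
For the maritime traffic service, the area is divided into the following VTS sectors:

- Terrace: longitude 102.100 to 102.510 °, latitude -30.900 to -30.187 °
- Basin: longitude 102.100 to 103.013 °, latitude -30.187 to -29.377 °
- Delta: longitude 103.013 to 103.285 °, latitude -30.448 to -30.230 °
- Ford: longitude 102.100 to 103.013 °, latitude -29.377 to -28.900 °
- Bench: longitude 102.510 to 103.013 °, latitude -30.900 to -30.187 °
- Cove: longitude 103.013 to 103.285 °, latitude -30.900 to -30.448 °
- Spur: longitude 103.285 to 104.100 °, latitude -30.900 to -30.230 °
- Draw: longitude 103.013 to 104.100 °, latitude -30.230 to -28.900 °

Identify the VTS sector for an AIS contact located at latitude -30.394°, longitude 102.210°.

The point has longitude = 102.210 and latitude = -30.394.
Only Terrace satisfies 102.100 ≤ longitude ≤ 102.510 and -30.900 ≤ latitude ≤ -30.187.

Terrace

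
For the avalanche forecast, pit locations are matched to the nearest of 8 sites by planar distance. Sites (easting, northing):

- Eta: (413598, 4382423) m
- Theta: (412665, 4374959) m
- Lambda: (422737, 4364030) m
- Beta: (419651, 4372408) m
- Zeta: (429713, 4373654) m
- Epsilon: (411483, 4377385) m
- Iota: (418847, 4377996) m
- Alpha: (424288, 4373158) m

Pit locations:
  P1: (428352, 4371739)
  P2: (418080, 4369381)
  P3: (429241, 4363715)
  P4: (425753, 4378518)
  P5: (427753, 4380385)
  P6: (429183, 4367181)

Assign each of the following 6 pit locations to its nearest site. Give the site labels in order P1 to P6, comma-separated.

Zeta, Beta, Lambda, Alpha, Zeta, Zeta

P1 → Zeta (d²=5519546.00)
P2 → Beta (d²=11630770.00)
P3 → Lambda (d²=42401241.00)
P4 → Alpha (d²=30875825.00)
P5 → Zeta (d²=49147961.00)
P6 → Zeta (d²=42180629.00)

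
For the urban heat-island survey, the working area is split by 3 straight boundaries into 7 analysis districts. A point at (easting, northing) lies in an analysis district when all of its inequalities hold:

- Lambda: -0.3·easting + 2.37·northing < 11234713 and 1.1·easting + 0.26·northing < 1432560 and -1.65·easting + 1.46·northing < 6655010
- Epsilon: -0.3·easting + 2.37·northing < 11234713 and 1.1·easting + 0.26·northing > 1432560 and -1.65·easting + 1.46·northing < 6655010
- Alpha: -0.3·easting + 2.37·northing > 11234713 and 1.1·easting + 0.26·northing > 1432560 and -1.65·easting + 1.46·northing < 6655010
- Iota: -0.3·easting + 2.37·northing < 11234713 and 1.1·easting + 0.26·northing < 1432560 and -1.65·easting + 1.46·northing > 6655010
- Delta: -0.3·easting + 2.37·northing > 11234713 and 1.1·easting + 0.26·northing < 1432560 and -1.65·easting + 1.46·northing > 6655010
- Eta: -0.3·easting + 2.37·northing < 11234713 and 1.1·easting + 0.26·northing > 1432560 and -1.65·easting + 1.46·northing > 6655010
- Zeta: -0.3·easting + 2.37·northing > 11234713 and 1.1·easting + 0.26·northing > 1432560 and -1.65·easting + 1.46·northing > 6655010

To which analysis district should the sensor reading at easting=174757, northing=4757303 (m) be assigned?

Iota

-0.3·174757 + 2.37·4757303 = 11222381.010, which is < 11234713
1.1·174757 + 0.26·4757303 = 1429131.480, which is < 1432560
-1.65·174757 + 1.46·4757303 = 6657313.330, which is > 6655010
This sign pattern matches Iota.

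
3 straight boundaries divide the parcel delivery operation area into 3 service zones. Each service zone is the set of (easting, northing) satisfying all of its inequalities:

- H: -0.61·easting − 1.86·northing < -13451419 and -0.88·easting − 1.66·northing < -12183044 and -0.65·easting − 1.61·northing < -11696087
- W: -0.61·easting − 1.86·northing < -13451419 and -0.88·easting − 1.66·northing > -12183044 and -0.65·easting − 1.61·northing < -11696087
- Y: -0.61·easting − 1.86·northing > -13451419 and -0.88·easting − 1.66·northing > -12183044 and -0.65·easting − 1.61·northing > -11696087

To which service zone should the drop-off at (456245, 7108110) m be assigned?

-0.61·456245 − 1.86·7108110 = -13499394.050, which is < -13451419
-0.88·456245 − 1.66·7108110 = -12200958.200, which is < -12183044
-0.65·456245 − 1.61·7108110 = -11740616.350, which is < -11696087
This sign pattern matches H.

H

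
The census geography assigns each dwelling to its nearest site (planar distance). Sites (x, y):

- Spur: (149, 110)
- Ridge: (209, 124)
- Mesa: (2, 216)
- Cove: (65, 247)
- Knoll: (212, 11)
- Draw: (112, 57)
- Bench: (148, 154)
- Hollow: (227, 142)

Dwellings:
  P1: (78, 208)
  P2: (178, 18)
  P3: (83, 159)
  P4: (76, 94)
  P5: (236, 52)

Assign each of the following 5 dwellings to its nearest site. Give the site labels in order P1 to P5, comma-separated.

Cove, Knoll, Bench, Draw, Knoll

P1 → Cove (d²=1690.00)
P2 → Knoll (d²=1205.00)
P3 → Bench (d²=4250.00)
P4 → Draw (d²=2665.00)
P5 → Knoll (d²=2257.00)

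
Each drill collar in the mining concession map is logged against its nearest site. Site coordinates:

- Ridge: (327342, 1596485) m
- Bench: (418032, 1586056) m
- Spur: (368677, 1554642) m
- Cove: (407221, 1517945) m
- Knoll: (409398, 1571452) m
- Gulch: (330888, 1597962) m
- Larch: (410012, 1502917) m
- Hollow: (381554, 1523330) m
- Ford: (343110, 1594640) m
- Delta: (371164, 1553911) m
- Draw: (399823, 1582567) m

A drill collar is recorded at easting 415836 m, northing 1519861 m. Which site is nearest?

Cove

Squared distances to each site:
Ridge: 13702425412.000; Bench: 4386600441.000; Spur: 3433689242.000; Cove: 77889281.000; Knoll: 2703079125.000; Gulch: 13315928905.000; Larch: 321018112.000; Hollow: 1187289485.000; Ford: 10880969917.000; Delta: 3154990084.000; Draw: 4188458605.000.
Minimum at Cove.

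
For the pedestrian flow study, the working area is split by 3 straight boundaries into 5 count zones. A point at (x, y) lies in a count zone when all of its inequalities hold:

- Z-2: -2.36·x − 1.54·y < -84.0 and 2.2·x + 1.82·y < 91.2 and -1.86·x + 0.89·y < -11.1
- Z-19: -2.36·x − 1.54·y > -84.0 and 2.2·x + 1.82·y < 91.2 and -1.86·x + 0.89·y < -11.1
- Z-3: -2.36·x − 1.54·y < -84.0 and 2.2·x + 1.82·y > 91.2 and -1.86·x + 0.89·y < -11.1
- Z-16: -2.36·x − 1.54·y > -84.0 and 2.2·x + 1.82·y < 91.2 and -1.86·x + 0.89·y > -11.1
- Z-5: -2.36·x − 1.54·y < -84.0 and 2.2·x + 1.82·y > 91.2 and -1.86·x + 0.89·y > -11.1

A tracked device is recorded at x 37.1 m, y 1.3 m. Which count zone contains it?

-2.36·37.1 − 1.54·1.3 = -89.558, which is < -84.0
2.2·37.1 + 1.82·1.3 = 83.986, which is < 91.2
-1.86·37.1 + 0.89·1.3 = -67.849, which is < -11.1
This sign pattern matches Z-2.

Z-2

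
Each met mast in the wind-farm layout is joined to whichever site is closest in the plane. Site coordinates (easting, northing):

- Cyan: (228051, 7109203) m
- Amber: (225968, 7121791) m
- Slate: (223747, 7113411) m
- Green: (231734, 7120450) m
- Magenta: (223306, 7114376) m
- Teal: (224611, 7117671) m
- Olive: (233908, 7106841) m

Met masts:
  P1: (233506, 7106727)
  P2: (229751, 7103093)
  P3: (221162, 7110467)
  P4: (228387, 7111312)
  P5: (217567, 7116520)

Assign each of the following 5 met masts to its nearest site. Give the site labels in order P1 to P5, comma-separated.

P1 → Olive (d²=174600.00)
P2 → Olive (d²=31328153.00)
P3 → Slate (d²=15349361.00)
P4 → Cyan (d²=4560777.00)
P5 → Magenta (d²=37532857.00)

Olive, Olive, Slate, Cyan, Magenta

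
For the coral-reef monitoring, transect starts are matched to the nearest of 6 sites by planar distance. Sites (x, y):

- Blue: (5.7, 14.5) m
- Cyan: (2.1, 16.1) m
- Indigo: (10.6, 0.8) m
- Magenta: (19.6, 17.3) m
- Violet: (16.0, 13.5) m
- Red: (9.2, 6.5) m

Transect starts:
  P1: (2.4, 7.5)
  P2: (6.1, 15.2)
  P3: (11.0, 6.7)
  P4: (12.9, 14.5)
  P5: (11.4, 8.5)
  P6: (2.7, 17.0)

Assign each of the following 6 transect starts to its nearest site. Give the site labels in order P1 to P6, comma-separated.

P1 → Red (d²=47.24)
P2 → Blue (d²=0.65)
P3 → Red (d²=3.28)
P4 → Violet (d²=10.61)
P5 → Red (d²=8.84)
P6 → Cyan (d²=1.17)

Red, Blue, Red, Violet, Red, Cyan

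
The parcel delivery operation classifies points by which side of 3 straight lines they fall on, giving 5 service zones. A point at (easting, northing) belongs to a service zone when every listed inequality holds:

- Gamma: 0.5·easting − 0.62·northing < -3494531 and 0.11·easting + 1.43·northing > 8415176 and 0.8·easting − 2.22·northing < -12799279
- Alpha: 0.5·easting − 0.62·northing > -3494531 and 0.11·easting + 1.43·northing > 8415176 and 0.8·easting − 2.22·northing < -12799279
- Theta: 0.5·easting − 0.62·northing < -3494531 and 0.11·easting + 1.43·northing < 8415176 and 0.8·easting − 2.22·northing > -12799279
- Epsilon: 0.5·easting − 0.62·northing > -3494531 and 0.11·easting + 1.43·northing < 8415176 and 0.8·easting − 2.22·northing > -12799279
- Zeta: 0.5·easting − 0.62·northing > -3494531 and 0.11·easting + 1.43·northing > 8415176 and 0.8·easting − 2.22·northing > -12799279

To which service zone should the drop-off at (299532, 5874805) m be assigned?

0.5·299532 − 0.62·5874805 = -3492613.100, which is > -3494531
0.11·299532 + 1.43·5874805 = 8433919.670, which is > 8415176
0.8·299532 − 2.22·5874805 = -12802441.500, which is < -12799279
This sign pattern matches Alpha.

Alpha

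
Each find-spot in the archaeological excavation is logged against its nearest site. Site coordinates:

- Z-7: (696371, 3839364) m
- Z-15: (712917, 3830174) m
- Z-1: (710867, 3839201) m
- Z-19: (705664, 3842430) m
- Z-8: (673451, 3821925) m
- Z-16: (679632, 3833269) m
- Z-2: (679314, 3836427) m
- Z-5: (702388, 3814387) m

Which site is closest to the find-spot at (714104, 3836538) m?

Z-1

Squared distances to each site:
Z-7: 322445565.000; Z-15: 41909465.000; Z-1: 17569738.000; Z-19: 105949264.000; Z-8: 1866206178.000; Z-16: 1199005145.000; Z-2: 1210356421.000; Z-5: 627931457.000.
Minimum at Z-1.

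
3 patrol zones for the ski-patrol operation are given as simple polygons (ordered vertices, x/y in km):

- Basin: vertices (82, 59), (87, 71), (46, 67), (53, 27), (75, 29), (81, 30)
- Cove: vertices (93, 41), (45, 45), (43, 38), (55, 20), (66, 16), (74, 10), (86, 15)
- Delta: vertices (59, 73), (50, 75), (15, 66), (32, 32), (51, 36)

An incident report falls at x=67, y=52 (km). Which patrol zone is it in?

Cast a ray rightward from (67, 52). For each polygon, the edges (by vertex number in listed order) whose endpoints lie on opposite sides of y = 52, where each meets that height, and whether that is right or left of the point:
Basin: 3–4 at x≈48.6 (left), 6–1 at x≈81.8 (right) → 1 crossing.
Cove: no edge straddles that height → 0 crossings.
Delta: 3–4 at x≈22.0 (left), 5–1 at x≈54.5 (left) → 0 crossings.
Only Basin has an odd count, so the point is inside Basin.

Basin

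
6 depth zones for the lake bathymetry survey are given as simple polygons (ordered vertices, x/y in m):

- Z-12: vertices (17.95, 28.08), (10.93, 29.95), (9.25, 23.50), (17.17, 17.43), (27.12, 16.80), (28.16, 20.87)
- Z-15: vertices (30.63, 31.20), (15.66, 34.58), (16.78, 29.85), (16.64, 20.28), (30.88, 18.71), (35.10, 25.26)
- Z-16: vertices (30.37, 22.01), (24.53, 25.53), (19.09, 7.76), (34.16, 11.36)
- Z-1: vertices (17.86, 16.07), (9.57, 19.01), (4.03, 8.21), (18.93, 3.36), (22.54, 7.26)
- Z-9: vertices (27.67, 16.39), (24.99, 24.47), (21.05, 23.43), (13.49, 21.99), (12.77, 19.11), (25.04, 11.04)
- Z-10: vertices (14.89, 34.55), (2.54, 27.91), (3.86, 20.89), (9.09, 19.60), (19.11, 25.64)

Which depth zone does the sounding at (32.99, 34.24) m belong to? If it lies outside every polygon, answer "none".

Cast a ray rightward from (32.99, 34.24). For each polygon, the edges (by vertex number in listed order) whose endpoints lie on opposite sides of y = 34.24, where each meets that height, and whether that is right or left of the point:
Z-12: no edge straddles that height → 0 crossings.
Z-15: 1–2 at x≈17.166 (left), 2–3 at x≈15.741 (left) → 0 crossings.
Z-16: no edge straddles that height → 0 crossings.
Z-1: no edge straddles that height → 0 crossings.
Z-9: no edge straddles that height → 0 crossings.
Z-10: 1–2 at x≈14.313 (left), 5–1 at x≈15.037 (left) → 0 crossings.
All counts are even, so the point lies outside every listed polygon.

none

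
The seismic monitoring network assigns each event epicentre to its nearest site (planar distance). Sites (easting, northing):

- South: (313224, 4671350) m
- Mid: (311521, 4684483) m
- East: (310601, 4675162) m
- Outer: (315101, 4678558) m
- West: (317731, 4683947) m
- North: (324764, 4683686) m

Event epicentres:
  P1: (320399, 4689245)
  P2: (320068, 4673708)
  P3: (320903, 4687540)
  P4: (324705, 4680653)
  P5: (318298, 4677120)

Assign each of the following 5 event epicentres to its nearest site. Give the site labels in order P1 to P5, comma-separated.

West, Outer, West, North, Outer

P1 → West (d²=35187028.00)
P2 → Outer (d²=48193589.00)
P3 → West (d²=22971233.00)
P4 → North (d²=9202570.00)
P5 → Outer (d²=12288653.00)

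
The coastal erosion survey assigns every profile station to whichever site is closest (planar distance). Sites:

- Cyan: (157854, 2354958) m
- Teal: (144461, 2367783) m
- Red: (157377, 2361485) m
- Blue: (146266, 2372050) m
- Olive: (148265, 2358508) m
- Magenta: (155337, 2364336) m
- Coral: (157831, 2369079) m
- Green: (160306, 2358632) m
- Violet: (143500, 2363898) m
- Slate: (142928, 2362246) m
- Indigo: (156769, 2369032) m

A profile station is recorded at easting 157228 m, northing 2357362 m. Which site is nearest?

Squared distances to each site:
Cyan: 6171092.000; Teal: 271593530.000; Red: 17021330.000; Blue: 335902788.000; Olive: 81648685.000; Magenta: 52212557.000; Coral: 137651698.000; Green: 11086984.000; Violet: 231177280.000; Slate: 228343456.000; Indigo: 136399581.000.
Minimum at Cyan.

Cyan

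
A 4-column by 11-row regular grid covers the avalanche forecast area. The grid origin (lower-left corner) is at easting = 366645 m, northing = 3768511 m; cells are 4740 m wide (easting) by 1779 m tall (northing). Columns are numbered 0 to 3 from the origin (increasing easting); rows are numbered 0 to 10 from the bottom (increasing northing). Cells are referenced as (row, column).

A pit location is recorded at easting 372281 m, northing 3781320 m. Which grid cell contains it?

(7, 1)

Column index: ⌊(372281 − 366645) / 4740⌋ = ⌊1.189⌋ = 1
Row offset from origin: ⌊(3781320 − 3768511) / 1779⌋ = ⌊7.200⌋ = 7 → row 7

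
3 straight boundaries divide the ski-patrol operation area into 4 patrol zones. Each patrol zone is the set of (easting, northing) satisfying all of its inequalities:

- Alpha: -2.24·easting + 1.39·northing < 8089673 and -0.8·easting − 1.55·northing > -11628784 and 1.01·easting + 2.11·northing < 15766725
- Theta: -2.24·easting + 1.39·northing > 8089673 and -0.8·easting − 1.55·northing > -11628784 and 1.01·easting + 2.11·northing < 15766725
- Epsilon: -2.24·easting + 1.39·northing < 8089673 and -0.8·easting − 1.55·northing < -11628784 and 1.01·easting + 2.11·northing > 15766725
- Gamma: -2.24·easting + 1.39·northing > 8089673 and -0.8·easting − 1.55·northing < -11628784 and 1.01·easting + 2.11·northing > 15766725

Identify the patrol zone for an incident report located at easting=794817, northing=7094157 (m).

Epsilon

-2.24·794817 + 1.39·7094157 = 8080488.150, which is < 8089673
-0.8·794817 − 1.55·7094157 = -11631796.950, which is < -11628784
1.01·794817 + 2.11·7094157 = 15771436.440, which is > 15766725
This sign pattern matches Epsilon.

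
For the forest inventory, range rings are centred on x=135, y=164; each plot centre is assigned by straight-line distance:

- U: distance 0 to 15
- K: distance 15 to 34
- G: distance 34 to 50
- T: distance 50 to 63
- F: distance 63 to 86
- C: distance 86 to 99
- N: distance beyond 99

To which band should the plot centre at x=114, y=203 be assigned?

Distance = √((114−135)² + (203−164)²) = √(441.000 + 1521.000) = 44.294.
34 ≤ 44.294 < 50 → G.

G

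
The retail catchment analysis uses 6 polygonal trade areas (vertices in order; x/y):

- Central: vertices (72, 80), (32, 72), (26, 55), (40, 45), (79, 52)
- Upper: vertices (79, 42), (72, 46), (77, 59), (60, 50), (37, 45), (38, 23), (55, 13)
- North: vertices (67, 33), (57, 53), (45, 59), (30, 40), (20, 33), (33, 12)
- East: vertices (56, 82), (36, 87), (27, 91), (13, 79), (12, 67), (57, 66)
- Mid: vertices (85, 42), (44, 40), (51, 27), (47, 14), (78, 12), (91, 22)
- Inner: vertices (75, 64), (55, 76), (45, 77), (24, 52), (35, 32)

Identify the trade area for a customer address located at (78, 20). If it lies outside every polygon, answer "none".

Cast a ray rightward from (78, 20). For each polygon, the edges (by vertex number in listed order) whose endpoints lie on opposite sides of y = 20, where each meets that height, and whether that is right or left of the point:
Central: no edge straddles that height → 0 crossings.
Upper: 6–7 at x≈43.1 (left), 7–1 at x≈60.8 (left) → 0 crossings.
North: 5–6 at x≈28.0 (left), 6–1 at x≈46.0 (left) → 0 crossings.
East: no edge straddles that height → 0 crossings.
Mid: 3–4 at x≈48.8 (left), 5–6 at x≈88.4 (right) → 1 crossing.
Inner: no edge straddles that height → 0 crossings.
Only Mid has an odd count, so the point is inside Mid.

Mid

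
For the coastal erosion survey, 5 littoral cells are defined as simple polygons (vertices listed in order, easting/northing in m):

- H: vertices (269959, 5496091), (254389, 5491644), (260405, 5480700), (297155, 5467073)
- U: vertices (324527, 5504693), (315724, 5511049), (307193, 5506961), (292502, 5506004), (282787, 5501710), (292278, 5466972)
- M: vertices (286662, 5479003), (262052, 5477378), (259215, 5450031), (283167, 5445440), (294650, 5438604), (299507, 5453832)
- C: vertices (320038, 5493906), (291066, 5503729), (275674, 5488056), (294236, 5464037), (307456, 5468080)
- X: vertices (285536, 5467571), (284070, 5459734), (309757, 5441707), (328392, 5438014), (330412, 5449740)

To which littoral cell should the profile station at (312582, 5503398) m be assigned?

Cast a ray rightward from (312582, 5503398). For each polygon, the edges (by vertex number in listed order) whose endpoints lie on opposite sides of northing = 5503398, where each meets that height, and whether that is right or left of the point:
H: no edge straddles that height → 0 crossings.
U: 4–5 at easting≈286606.0 (left), 6–1 at easting≈323419.9 (right) → 1 crossing.
M: no edge straddles that height → 0 crossings.
C: 1–2 at easting≈292042.3 (left), 2–3 at easting≈290740.9 (left) → 0 crossings.
X: no edge straddles that height → 0 crossings.
Only U has an odd count, so the point is inside U.

U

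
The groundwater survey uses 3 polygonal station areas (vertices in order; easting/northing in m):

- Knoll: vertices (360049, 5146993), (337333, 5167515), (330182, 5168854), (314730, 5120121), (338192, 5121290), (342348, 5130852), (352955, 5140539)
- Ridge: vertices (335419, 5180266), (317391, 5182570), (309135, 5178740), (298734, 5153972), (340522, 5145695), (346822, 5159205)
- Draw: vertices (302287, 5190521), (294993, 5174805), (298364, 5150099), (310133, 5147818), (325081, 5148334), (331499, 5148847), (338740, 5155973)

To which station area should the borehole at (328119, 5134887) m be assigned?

Cast a ray rightward from (328119, 5134887). For each polygon, the edges (by vertex number in listed order) whose endpoints lie on opposite sides of northing = 5134887, where each meets that height, and whether that is right or left of the point:
Knoll: 3–4 at easting≈319411.9 (left), 6–7 at easting≈346766.2 (right) → 1 crossing.
Ridge: no edge straddles that height → 0 crossings.
Draw: no edge straddles that height → 0 crossings.
Only Knoll has an odd count, so the point is inside Knoll.

Knoll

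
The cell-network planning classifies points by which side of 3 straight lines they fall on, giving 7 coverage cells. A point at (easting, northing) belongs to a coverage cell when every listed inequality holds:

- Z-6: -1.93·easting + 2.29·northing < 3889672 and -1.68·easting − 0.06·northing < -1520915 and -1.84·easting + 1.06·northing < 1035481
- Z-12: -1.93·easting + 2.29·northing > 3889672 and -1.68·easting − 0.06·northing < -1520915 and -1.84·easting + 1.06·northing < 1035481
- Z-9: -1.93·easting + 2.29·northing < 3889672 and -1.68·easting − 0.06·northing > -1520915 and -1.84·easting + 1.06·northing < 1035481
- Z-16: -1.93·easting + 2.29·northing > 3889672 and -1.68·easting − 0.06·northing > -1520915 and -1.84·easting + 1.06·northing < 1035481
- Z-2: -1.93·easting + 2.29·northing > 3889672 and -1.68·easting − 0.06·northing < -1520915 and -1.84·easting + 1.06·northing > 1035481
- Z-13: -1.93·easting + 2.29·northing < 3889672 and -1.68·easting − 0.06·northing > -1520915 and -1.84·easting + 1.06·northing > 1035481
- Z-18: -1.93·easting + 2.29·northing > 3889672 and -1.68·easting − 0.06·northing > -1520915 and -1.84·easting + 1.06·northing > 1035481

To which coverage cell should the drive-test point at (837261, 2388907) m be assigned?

-1.93·837261 + 2.29·2388907 = 3854683.300, which is < 3889672
-1.68·837261 − 0.06·2388907 = -1549932.900, which is < -1520915
-1.84·837261 + 1.06·2388907 = 991681.180, which is < 1035481
This sign pattern matches Z-6.

Z-6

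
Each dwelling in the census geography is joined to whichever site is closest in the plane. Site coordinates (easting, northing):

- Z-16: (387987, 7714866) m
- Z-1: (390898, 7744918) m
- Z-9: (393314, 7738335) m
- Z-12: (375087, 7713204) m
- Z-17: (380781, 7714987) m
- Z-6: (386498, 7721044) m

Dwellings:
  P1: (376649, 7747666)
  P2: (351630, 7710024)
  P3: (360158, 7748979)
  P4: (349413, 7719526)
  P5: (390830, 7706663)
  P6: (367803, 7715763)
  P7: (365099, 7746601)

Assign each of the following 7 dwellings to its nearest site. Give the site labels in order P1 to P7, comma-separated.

Z-1, Z-12, Z-1, Z-12, Z-16, Z-12, Z-1

P1 → Z-1 (d²=210585505.00)
P2 → Z-12 (d²=560343249.00)
P3 → Z-1 (d²=961439321.00)
P4 → Z-12 (d²=699121960.00)
P5 → Z-16 (d²=75371858.00)
P6 → Z-12 (d²=59605137.00)
P7 → Z-1 (d²=668420890.00)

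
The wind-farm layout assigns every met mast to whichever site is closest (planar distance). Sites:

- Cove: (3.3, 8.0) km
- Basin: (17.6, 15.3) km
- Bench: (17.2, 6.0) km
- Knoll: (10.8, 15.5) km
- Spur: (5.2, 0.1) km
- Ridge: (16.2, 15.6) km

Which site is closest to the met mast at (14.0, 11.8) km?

Squared distances to each site:
Cove: 128.930; Basin: 25.210; Bench: 43.880; Knoll: 23.930; Spur: 214.330; Ridge: 19.280.
Minimum at Ridge.

Ridge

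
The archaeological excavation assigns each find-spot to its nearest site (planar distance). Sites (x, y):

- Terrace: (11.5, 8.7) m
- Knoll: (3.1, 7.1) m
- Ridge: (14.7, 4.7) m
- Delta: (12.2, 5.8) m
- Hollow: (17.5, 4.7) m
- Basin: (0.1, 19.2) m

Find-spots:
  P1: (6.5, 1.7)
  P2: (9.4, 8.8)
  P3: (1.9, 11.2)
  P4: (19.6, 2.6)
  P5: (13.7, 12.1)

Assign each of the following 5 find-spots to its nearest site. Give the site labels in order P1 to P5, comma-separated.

Knoll, Terrace, Knoll, Hollow, Terrace

P1 → Knoll (d²=40.72)
P2 → Terrace (d²=4.42)
P3 → Knoll (d²=18.25)
P4 → Hollow (d²=8.82)
P5 → Terrace (d²=16.40)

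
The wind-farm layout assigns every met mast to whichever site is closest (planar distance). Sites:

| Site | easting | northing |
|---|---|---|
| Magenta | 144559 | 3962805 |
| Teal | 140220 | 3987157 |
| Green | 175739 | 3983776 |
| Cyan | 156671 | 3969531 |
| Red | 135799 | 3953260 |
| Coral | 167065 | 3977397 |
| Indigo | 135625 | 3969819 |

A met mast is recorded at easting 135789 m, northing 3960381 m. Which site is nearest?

Squared distances to each site:
Magenta: 82788676.000; Teal: 736587937.000; Green: 2143328525.000; Cyan: 519780424.000; Red: 50708741.000; Coral: 1267732432.000; Indigo: 89102740.000.
Minimum at Red.

Red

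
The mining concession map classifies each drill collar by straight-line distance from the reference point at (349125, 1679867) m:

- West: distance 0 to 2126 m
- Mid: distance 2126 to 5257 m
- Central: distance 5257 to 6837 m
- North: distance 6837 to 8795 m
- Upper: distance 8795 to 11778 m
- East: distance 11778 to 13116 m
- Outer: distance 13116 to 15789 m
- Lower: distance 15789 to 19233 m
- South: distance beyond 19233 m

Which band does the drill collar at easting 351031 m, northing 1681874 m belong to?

Distance = √((351031−349125)² + (1681874−1679867)²) = √(3632836.000 + 4028049.000) = 2767.830 m.
2126 ≤ 2767.830 < 5257 → Mid.

Mid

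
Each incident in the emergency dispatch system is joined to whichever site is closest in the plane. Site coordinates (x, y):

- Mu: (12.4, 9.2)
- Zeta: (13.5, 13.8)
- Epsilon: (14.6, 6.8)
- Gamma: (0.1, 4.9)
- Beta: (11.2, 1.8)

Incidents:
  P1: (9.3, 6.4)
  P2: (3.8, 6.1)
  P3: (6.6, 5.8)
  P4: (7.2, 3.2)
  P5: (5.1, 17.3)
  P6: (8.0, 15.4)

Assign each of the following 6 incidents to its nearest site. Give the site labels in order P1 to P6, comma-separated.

Mu, Gamma, Beta, Beta, Zeta, Zeta

P1 → Mu (d²=17.45)
P2 → Gamma (d²=15.13)
P3 → Beta (d²=37.16)
P4 → Beta (d²=17.96)
P5 → Zeta (d²=82.81)
P6 → Zeta (d²=32.81)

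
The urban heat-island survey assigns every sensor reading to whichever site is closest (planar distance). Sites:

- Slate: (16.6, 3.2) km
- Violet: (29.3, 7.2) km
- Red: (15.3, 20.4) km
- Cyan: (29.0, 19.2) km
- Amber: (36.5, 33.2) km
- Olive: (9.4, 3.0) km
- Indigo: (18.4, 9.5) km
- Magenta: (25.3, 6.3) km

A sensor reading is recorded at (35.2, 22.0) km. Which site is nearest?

Cyan

Squared distances to each site:
Slate: 699.400; Violet: 253.850; Red: 398.570; Cyan: 46.280; Amber: 127.130; Olive: 1026.640; Indigo: 438.490; Magenta: 344.500.
Minimum at Cyan.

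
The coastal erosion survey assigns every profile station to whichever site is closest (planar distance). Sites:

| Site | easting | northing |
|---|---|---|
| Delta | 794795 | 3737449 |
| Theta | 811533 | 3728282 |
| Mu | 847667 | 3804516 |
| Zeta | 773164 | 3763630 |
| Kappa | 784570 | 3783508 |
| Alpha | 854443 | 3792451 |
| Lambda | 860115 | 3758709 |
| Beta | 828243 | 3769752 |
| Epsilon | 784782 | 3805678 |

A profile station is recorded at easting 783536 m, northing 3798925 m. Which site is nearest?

Epsilon

Squared distances to each site:
Delta: 3906063657.000; Theta: 5774265458.000; Mu: 4144044442.000; Zeta: 1353315409.000; Kappa: 238753045.000; Alpha: 5069715325.000; Lambda: 7481669897.000; Beta: 2849779778.000; Epsilon: 47155525.000.
Minimum at Epsilon.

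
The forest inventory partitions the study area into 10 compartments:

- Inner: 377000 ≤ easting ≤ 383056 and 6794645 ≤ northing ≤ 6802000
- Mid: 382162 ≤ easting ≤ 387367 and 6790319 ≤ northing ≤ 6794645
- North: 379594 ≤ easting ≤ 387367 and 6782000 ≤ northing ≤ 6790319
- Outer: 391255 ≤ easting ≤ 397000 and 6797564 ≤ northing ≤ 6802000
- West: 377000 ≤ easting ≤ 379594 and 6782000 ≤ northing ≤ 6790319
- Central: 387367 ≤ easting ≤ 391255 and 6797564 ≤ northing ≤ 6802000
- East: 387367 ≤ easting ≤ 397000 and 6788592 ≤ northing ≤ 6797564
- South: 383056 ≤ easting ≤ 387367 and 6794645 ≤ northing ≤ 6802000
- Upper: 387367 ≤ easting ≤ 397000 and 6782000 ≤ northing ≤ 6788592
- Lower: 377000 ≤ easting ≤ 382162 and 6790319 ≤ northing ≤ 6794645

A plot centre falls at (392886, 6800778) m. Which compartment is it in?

Outer

The point has easting = 392886 and northing = 6800778.
Only Outer satisfies 391255 ≤ easting ≤ 397000 and 6797564 ≤ northing ≤ 6802000.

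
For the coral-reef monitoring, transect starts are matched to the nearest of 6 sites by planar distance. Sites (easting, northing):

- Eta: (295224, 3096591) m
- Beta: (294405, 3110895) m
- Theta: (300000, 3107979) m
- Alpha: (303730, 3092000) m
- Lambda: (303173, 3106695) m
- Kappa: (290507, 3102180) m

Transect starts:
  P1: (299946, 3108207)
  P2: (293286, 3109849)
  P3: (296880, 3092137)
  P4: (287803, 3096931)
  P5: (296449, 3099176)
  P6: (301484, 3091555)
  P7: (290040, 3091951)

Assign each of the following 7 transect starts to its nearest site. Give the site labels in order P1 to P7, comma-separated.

P1 → Theta (d²=54900.00)
P2 → Beta (d²=2346277.00)
P3 → Eta (d²=22580452.00)
P4 → Kappa (d²=34863617.00)
P5 → Eta (d²=8182850.00)
P6 → Alpha (d²=5242541.00)
P7 → Eta (d²=48403456.00)

Theta, Beta, Eta, Kappa, Eta, Alpha, Eta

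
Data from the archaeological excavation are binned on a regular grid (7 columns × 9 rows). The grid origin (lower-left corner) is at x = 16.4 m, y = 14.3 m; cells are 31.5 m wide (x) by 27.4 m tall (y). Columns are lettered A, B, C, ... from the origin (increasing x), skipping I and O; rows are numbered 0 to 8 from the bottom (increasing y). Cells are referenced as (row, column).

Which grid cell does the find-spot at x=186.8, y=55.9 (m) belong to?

(1, F)

Column index: ⌊(186.8 − 16.4) / 31.5⌋ = ⌊5.410⌋ = 5 → column F
Row offset from origin: ⌊(55.9 − 14.3) / 27.4⌋ = ⌊1.518⌋ = 1 → row 1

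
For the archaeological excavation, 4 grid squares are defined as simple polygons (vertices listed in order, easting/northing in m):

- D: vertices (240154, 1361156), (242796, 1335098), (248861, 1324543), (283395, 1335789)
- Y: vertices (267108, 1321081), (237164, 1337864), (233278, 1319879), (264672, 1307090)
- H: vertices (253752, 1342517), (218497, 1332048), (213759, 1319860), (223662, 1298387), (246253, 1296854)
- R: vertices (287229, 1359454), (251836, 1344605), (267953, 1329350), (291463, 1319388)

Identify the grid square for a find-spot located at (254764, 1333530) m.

D

Cast a ray rightward from (254764, 1333530). For each polygon, the edges (by vertex number in listed order) whose endpoints lie on opposite sides of northing = 1333530, where each meets that height, and whether that is right or left of the point:
D: 2–3 at easting≈243697.0 (left), 3–4 at easting≈276458.1 (right) → 1 crossing.
Y: 1–2 at easting≈244896.7 (left), 2–3 at easting≈236227.6 (left) → 0 crossings.
H: 1–2 at easting≈223487.7 (left), 5–1 at easting≈252276.1 (left) → 0 crossings.
R: 2–3 at easting≈263536.8 (right), 4–1 at easting≈289968.5 (right) → 2 crossings.
Only D has an odd count, so the point is inside D.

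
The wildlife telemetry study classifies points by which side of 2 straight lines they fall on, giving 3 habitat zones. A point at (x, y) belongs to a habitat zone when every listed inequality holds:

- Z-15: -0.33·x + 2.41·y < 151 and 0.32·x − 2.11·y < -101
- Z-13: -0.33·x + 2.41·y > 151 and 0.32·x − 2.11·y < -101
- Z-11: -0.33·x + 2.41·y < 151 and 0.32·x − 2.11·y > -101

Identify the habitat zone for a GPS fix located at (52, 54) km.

Z-11

-0.33·52 + 2.41·54 = 112.980, which is < 151
0.32·52 − 2.11·54 = -97.300, which is > -101
This sign pattern matches Z-11.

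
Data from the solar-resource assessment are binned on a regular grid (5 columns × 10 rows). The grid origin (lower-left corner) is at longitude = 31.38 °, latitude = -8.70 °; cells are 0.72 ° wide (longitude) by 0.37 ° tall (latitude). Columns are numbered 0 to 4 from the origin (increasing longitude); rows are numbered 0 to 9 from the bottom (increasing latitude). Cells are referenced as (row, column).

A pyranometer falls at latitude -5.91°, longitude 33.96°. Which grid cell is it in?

(7, 3)

Column index: ⌊(33.96 − 31.38) / 0.72⌋ = ⌊3.583⌋ = 3
Row offset from origin: ⌊(-5.91 − -8.70) / 0.37⌋ = ⌊7.541⌋ = 7 → row 7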